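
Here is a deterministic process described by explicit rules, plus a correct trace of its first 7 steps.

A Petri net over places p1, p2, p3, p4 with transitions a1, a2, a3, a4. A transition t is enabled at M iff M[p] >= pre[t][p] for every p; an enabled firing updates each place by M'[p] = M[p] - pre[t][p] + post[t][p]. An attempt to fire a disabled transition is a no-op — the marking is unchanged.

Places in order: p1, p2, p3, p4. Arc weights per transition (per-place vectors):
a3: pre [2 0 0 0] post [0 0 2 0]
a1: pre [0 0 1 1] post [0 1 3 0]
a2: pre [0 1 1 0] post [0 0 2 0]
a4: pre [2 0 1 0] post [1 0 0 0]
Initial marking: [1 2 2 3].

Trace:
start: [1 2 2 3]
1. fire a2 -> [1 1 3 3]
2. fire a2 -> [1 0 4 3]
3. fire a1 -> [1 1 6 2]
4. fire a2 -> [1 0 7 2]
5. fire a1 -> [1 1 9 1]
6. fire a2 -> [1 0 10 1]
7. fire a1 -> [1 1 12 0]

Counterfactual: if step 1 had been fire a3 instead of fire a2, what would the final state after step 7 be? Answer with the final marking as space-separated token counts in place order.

1 2 11 0

(re-executing from step 1 with the substitution; state before step 1: [1 2 2 3])
1. fire a3 -> [1 2 2 3]
2. fire a2 -> [1 1 3 3]
3. fire a1 -> [1 2 5 2]
4. fire a2 -> [1 1 6 2]
5. fire a1 -> [1 2 8 1]
6. fire a2 -> [1 1 9 1]
7. fire a1 -> [1 2 11 0]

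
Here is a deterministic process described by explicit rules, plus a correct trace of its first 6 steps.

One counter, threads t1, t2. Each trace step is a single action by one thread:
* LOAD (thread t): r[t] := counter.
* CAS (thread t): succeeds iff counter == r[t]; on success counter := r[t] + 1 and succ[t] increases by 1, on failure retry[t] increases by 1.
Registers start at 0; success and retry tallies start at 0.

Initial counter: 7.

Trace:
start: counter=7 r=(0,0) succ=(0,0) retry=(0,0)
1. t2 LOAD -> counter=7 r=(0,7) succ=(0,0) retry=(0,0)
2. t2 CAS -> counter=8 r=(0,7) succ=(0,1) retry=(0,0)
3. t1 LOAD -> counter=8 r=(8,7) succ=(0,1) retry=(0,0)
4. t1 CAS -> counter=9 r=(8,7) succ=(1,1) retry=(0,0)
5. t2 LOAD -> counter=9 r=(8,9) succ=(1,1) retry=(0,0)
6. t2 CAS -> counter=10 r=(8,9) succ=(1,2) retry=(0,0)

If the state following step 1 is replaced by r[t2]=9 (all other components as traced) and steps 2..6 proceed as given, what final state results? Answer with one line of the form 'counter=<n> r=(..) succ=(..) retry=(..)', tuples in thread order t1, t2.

counter=9 r=(7,8) succ=(1,1) retry=(0,1)

state after step 1 := counter=7 r=(0,9) succ=(0,0) retry=(0,0)
2. t2 CAS -> counter=7 r=(0,9) succ=(0,0) retry=(0,1)
3. t1 LOAD -> counter=7 r=(7,9) succ=(0,0) retry=(0,1)
4. t1 CAS -> counter=8 r=(7,9) succ=(1,0) retry=(0,1)
5. t2 LOAD -> counter=8 r=(7,8) succ=(1,0) retry=(0,1)
6. t2 CAS -> counter=9 r=(7,8) succ=(1,1) retry=(0,1)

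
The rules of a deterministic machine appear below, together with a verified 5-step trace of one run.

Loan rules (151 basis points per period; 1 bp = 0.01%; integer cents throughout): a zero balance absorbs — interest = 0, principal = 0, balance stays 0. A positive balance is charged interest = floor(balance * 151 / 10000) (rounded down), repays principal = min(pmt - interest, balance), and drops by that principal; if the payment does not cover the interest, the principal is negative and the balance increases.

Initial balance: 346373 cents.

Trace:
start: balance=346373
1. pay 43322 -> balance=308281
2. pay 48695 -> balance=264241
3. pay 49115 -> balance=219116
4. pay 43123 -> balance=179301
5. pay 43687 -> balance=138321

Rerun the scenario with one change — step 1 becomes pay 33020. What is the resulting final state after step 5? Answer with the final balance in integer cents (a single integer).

149258

(re-executing from step 1 with the substitution; state before step 1: balance=346373)
1. pay 33020 -> balance=318583
2. pay 48695 -> balance=274698
3. pay 49115 -> balance=229730
4. pay 43123 -> balance=190075
5. pay 43687 -> balance=149258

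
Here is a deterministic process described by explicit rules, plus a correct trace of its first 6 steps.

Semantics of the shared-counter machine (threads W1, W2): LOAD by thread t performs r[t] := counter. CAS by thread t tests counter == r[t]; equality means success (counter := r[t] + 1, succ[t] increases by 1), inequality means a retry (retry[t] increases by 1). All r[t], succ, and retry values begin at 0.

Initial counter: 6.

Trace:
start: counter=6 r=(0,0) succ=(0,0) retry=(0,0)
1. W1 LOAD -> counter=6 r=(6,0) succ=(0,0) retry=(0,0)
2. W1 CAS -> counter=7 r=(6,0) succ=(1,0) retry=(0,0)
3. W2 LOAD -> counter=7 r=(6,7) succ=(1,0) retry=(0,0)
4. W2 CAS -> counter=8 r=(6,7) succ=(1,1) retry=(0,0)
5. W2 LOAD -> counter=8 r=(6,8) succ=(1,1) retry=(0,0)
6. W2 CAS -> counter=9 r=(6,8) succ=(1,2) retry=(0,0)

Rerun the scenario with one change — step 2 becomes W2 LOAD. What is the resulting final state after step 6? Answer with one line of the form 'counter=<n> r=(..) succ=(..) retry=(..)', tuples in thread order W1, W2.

(re-executing from step 2 with the substitution; state before step 2: counter=6 r=(6,0) succ=(0,0) retry=(0,0))
2. W2 LOAD -> counter=6 r=(6,6) succ=(0,0) retry=(0,0)
3. W2 LOAD -> counter=6 r=(6,6) succ=(0,0) retry=(0,0)
4. W2 CAS -> counter=7 r=(6,6) succ=(0,1) retry=(0,0)
5. W2 LOAD -> counter=7 r=(6,7) succ=(0,1) retry=(0,0)
6. W2 CAS -> counter=8 r=(6,7) succ=(0,2) retry=(0,0)

counter=8 r=(6,7) succ=(0,2) retry=(0,0)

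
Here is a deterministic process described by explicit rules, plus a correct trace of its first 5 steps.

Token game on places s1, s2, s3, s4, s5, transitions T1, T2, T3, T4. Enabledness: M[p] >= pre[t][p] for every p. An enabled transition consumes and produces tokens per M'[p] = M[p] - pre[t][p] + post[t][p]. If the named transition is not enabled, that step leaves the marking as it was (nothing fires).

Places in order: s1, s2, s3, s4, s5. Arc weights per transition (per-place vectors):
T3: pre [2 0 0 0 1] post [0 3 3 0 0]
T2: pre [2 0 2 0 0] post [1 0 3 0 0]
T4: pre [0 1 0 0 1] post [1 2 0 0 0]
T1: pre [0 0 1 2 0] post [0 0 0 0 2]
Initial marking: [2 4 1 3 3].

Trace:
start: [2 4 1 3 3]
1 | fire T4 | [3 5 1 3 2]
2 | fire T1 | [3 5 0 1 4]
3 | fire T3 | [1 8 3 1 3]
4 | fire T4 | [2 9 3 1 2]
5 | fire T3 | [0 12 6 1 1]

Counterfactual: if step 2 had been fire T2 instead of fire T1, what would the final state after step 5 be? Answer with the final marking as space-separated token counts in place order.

2 9 4 3 0

(re-executing from step 2 with the substitution; state before step 2: [3 5 1 3 2])
2 | fire T2 | [3 5 1 3 2]
3 | fire T3 | [1 8 4 3 1]
4 | fire T4 | [2 9 4 3 0]
5 | fire T3 | [2 9 4 3 0]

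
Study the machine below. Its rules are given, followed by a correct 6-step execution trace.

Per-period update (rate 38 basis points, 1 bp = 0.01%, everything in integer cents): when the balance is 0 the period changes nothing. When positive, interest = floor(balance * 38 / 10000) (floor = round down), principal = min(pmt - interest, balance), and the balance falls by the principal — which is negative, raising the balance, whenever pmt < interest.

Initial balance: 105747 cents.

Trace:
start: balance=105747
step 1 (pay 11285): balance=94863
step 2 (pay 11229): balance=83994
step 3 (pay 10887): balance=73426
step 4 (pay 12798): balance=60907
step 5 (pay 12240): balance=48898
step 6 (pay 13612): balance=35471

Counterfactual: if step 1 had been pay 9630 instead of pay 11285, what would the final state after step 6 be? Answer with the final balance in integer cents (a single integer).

37157

(re-executing from step 1 with the substitution; state before step 1: balance=105747)
step 1 (pay 9630): balance=96518
step 2 (pay 11229): balance=85655
step 3 (pay 10887): balance=75093
step 4 (pay 12798): balance=62580
step 5 (pay 12240): balance=50577
step 6 (pay 13612): balance=37157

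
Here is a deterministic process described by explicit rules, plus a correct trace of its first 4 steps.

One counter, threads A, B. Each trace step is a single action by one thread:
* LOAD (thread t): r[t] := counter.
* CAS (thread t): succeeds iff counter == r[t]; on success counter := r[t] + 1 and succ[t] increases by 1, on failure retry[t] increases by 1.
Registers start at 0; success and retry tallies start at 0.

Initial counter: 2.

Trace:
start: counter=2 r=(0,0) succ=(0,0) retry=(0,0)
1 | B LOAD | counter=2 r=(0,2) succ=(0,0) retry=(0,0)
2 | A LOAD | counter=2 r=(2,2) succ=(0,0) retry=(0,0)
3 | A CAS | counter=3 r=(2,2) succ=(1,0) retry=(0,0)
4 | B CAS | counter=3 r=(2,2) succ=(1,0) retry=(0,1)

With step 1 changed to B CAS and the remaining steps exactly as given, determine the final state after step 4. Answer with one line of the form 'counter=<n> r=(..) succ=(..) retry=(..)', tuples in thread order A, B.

counter=3 r=(2,0) succ=(1,0) retry=(0,2)

(re-executing from step 1 with the substitution; state before step 1: counter=2 r=(0,0) succ=(0,0) retry=(0,0))
1 | B CAS | counter=2 r=(0,0) succ=(0,0) retry=(0,1)
2 | A LOAD | counter=2 r=(2,0) succ=(0,0) retry=(0,1)
3 | A CAS | counter=3 r=(2,0) succ=(1,0) retry=(0,1)
4 | B CAS | counter=3 r=(2,0) succ=(1,0) retry=(0,2)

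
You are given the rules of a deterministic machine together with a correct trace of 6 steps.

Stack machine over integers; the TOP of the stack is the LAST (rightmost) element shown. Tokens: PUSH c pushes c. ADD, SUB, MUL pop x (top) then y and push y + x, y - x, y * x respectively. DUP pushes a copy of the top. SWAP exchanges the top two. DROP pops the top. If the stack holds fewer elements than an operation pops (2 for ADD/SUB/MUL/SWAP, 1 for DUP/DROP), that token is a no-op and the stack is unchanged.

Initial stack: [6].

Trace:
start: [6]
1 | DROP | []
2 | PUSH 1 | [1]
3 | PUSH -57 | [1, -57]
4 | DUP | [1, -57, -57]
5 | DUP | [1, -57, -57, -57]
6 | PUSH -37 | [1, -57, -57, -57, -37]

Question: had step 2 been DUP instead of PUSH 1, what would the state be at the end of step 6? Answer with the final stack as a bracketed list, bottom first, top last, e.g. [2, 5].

(re-executing from step 2 with the substitution; state before step 2: [])
2 | DUP | []
3 | PUSH -57 | [-57]
4 | DUP | [-57, -57]
5 | DUP | [-57, -57, -57]
6 | PUSH -37 | [-57, -57, -57, -37]

[-57, -57, -57, -37]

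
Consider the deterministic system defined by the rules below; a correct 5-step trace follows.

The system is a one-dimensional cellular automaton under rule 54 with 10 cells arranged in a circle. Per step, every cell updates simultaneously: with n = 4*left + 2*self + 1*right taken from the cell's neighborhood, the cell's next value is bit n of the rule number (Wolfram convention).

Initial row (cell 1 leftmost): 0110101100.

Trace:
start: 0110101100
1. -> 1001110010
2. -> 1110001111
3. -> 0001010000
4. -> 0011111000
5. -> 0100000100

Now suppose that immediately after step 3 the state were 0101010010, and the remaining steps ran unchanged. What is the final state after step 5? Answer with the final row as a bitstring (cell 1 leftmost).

0000000000

state after step 3 := 0101010010
4. -> 1111111111
5. -> 0000000000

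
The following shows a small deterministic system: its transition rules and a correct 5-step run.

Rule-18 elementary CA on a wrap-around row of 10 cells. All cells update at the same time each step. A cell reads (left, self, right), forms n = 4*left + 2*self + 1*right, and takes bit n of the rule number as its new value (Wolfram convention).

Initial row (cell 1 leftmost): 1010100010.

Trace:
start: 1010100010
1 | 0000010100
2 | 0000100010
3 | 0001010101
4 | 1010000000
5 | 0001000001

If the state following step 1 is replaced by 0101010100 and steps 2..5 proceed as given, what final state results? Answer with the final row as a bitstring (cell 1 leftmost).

0001010000

state after step 1 := 0101010100
2 | 1000000010
3 | 0100000100
4 | 1010001010
5 | 0001010000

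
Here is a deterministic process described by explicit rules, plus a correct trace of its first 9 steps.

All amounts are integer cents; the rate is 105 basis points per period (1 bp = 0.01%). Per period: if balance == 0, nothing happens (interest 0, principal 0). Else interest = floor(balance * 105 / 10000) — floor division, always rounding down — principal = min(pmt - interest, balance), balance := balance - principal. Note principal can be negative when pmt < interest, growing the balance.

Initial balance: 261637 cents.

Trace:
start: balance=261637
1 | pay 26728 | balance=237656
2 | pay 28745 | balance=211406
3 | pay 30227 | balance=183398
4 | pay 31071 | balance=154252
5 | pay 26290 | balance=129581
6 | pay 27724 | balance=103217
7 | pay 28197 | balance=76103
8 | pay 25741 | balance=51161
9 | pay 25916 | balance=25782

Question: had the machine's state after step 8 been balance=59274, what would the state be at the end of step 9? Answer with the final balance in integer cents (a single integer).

33980

state after step 8 := balance=59274
9 | pay 25916 | balance=33980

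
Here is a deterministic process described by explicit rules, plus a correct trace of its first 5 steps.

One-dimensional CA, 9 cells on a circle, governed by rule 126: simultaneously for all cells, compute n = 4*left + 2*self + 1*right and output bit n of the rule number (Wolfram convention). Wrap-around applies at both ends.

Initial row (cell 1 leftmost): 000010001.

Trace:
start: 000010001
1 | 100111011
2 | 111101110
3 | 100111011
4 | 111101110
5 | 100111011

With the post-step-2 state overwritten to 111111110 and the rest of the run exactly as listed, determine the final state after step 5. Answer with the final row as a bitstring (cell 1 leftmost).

state after step 2 := 111111110
3 | 100000011
4 | 110000110
5 | 111001111

111001111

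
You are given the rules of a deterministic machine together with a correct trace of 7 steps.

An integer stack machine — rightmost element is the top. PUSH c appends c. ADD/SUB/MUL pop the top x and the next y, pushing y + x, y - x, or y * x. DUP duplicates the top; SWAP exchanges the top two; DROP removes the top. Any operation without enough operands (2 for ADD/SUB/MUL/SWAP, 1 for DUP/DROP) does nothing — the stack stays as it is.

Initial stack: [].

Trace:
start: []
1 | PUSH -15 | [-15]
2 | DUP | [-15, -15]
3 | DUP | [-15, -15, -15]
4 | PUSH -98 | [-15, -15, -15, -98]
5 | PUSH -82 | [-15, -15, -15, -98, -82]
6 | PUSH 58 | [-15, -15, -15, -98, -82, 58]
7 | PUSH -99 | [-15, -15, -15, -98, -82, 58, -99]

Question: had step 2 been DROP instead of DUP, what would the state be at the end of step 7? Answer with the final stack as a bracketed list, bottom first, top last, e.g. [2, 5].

(re-executing from step 2 with the substitution; state before step 2: [-15])
2 | DROP | []
3 | DUP | []
4 | PUSH -98 | [-98]
5 | PUSH -82 | [-98, -82]
6 | PUSH 58 | [-98, -82, 58]
7 | PUSH -99 | [-98, -82, 58, -99]

[-98, -82, 58, -99]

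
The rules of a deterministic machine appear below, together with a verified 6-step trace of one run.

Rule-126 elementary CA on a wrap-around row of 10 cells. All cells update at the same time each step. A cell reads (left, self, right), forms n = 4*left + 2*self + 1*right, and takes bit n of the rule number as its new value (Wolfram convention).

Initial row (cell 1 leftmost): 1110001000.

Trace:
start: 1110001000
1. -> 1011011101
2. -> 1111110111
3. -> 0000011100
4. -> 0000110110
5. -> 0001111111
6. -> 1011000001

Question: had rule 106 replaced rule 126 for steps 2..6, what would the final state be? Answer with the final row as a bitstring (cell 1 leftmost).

(re-executing steps 2..6 under rule 106; state before step 2: 1011011101)
2. -> 1111110111
3. -> 0000011100
4. -> 0000110100
5. -> 0001111000
6. -> 0011001000

0011001000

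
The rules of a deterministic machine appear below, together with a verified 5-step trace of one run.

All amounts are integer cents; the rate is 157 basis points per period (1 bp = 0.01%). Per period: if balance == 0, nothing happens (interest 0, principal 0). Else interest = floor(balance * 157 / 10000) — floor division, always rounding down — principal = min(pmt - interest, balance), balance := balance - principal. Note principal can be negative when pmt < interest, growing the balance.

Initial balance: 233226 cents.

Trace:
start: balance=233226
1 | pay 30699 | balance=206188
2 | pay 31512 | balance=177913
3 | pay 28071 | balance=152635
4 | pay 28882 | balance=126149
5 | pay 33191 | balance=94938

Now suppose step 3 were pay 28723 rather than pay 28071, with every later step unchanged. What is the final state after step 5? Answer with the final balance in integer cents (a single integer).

94266

(re-executing from step 3 with the substitution; state before step 3: balance=177913)
3 | pay 28723 | balance=151983
4 | pay 28882 | balance=125487
5 | pay 33191 | balance=94266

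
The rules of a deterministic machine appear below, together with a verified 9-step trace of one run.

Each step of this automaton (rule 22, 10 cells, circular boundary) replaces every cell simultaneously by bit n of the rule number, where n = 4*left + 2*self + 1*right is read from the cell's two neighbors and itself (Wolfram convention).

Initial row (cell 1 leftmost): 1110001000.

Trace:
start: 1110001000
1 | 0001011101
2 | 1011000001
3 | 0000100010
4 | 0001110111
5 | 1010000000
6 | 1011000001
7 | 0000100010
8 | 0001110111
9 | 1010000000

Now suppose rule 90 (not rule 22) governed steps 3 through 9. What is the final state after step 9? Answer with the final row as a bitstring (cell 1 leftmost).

(re-executing steps 3..9 under rule 90; state before step 3: 1011000001)
3 | 1011100011
4 | 1010110110
5 | 0000110110
6 | 0001110111
7 | 1011010101
8 | 1011000001
9 | 1011100011

1011100011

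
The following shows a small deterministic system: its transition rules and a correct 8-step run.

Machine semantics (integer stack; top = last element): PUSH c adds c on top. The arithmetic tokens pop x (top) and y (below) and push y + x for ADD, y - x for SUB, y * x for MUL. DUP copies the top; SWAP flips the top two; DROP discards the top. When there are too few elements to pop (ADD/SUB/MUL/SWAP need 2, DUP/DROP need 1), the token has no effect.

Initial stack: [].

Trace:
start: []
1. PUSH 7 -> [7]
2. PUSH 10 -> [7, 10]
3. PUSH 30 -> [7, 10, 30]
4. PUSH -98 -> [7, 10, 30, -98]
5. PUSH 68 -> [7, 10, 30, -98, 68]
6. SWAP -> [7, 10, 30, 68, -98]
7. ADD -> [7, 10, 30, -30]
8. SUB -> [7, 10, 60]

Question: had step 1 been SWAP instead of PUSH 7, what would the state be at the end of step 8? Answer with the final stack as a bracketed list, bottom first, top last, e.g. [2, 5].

[10, 60]

(re-executing from step 1 with the substitution; state before step 1: [])
1. SWAP -> []
2. PUSH 10 -> [10]
3. PUSH 30 -> [10, 30]
4. PUSH -98 -> [10, 30, -98]
5. PUSH 68 -> [10, 30, -98, 68]
6. SWAP -> [10, 30, 68, -98]
7. ADD -> [10, 30, -30]
8. SUB -> [10, 60]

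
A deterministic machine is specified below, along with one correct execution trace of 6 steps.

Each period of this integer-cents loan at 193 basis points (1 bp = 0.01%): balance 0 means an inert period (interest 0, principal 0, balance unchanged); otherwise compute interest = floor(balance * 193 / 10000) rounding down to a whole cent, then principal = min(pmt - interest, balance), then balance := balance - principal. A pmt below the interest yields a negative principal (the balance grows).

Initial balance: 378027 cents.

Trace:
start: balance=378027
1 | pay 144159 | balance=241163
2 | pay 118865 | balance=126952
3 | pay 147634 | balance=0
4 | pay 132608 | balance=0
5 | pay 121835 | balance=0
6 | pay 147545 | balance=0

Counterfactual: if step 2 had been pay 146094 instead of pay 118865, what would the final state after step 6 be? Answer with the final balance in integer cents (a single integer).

0

(re-executing from step 2 with the substitution; state before step 2: balance=241163)
2 | pay 146094 | balance=99723
3 | pay 147634 | balance=0
4 | pay 132608 | balance=0
5 | pay 121835 | balance=0
6 | pay 147545 | balance=0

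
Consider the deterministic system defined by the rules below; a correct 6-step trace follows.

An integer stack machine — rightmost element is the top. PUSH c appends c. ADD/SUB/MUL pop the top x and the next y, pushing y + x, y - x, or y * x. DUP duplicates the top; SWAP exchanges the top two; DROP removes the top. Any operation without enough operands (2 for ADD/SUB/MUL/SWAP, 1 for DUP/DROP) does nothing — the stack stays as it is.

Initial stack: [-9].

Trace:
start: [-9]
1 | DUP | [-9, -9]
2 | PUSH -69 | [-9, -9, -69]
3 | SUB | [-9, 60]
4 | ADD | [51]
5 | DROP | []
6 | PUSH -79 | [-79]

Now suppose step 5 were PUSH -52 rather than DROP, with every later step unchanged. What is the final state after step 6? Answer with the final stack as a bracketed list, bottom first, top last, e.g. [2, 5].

(re-executing from step 5 with the substitution; state before step 5: [51])
5 | PUSH -52 | [51, -52]
6 | PUSH -79 | [51, -52, -79]

[51, -52, -79]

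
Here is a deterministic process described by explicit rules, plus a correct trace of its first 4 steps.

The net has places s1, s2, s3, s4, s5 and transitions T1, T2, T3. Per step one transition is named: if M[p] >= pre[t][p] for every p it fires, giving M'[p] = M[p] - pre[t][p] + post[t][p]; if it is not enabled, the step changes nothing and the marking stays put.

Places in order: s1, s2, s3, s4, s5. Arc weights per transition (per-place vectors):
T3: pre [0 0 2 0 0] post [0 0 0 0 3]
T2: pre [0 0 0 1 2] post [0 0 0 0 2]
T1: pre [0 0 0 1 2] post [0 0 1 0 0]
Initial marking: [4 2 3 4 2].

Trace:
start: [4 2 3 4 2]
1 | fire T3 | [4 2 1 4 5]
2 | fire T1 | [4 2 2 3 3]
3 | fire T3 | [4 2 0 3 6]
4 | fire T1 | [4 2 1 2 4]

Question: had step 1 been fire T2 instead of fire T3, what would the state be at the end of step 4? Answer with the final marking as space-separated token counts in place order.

(re-executing from step 1 with the substitution; state before step 1: [4 2 3 4 2])
1 | fire T2 | [4 2 3 3 2]
2 | fire T1 | [4 2 4 2 0]
3 | fire T3 | [4 2 2 2 3]
4 | fire T1 | [4 2 3 1 1]

4 2 3 1 1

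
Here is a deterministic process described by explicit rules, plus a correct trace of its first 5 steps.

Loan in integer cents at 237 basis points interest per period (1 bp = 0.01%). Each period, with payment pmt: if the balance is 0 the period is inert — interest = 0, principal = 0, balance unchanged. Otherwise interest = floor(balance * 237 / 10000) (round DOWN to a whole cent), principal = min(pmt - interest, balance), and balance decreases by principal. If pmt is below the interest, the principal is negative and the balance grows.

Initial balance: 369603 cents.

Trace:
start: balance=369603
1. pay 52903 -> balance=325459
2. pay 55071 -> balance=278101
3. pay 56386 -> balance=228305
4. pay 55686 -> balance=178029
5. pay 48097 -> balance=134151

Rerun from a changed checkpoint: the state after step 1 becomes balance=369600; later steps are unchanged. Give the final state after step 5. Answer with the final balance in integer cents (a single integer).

state after step 1 := balance=369600
2. pay 55071 -> balance=323288
3. pay 56386 -> balance=274563
4. pay 55686 -> balance=225384
5. pay 48097 -> balance=182628

182628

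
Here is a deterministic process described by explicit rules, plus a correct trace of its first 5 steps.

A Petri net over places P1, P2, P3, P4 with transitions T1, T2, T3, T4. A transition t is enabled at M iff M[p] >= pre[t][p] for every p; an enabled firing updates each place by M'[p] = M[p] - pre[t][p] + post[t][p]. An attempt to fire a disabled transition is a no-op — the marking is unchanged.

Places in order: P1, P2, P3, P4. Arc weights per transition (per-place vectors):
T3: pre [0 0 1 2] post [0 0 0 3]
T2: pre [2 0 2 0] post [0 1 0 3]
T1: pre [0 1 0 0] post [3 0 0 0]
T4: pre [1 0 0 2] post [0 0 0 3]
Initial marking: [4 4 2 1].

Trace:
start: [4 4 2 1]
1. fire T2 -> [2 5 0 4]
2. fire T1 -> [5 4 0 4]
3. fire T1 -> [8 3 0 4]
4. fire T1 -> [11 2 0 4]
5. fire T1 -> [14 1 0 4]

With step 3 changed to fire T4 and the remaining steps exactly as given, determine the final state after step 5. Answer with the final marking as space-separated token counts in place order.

10 2 0 5

(re-executing from step 3 with the substitution; state before step 3: [5 4 0 4])
3. fire T4 -> [4 4 0 5]
4. fire T1 -> [7 3 0 5]
5. fire T1 -> [10 2 0 5]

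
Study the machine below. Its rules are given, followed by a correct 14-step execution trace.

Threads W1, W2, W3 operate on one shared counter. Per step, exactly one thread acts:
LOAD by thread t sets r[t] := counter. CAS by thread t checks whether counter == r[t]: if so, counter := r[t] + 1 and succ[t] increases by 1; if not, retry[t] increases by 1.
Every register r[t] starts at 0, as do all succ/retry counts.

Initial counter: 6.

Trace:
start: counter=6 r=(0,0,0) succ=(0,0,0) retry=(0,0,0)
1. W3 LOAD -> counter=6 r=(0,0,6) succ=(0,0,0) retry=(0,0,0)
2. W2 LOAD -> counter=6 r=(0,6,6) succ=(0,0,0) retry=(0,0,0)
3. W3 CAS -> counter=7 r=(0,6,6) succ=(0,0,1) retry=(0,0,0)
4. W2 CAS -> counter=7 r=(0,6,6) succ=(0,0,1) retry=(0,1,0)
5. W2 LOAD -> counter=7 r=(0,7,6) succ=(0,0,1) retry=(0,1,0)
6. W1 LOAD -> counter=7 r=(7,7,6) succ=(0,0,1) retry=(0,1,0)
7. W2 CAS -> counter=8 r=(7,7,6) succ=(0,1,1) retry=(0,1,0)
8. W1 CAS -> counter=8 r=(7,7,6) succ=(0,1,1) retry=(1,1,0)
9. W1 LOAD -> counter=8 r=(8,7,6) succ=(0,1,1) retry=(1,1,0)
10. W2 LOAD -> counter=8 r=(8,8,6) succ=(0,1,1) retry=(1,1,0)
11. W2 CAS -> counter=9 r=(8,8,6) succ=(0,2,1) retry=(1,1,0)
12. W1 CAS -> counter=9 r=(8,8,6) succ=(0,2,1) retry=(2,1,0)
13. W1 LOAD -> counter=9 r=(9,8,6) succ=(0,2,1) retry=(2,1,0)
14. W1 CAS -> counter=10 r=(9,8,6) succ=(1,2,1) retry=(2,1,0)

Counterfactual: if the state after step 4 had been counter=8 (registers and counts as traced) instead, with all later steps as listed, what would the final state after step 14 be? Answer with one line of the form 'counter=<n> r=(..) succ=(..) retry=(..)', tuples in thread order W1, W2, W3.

state after step 4 := counter=8 r=(0,6,6) succ=(0,0,1) retry=(0,1,0)
5. W2 LOAD -> counter=8 r=(0,8,6) succ=(0,0,1) retry=(0,1,0)
6. W1 LOAD -> counter=8 r=(8,8,6) succ=(0,0,1) retry=(0,1,0)
7. W2 CAS -> counter=9 r=(8,8,6) succ=(0,1,1) retry=(0,1,0)
8. W1 CAS -> counter=9 r=(8,8,6) succ=(0,1,1) retry=(1,1,0)
9. W1 LOAD -> counter=9 r=(9,8,6) succ=(0,1,1) retry=(1,1,0)
10. W2 LOAD -> counter=9 r=(9,9,6) succ=(0,1,1) retry=(1,1,0)
11. W2 CAS -> counter=10 r=(9,9,6) succ=(0,2,1) retry=(1,1,0)
12. W1 CAS -> counter=10 r=(9,9,6) succ=(0,2,1) retry=(2,1,0)
13. W1 LOAD -> counter=10 r=(10,9,6) succ=(0,2,1) retry=(2,1,0)
14. W1 CAS -> counter=11 r=(10,9,6) succ=(1,2,1) retry=(2,1,0)

counter=11 r=(10,9,6) succ=(1,2,1) retry=(2,1,0)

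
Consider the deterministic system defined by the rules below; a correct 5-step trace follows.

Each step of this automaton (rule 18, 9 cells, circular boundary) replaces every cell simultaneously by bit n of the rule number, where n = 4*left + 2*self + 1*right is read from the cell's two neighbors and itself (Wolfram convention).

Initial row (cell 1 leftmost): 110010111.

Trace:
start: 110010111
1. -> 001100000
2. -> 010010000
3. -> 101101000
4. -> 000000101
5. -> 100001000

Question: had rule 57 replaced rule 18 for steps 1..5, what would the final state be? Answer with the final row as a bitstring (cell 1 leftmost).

(re-executing steps 1..5 under rule 57; state before step 1: 110010111)
1. -> 001001100
2. -> 100101011
3. -> 010010110
4. -> 001001101
5. -> 100101010

100101010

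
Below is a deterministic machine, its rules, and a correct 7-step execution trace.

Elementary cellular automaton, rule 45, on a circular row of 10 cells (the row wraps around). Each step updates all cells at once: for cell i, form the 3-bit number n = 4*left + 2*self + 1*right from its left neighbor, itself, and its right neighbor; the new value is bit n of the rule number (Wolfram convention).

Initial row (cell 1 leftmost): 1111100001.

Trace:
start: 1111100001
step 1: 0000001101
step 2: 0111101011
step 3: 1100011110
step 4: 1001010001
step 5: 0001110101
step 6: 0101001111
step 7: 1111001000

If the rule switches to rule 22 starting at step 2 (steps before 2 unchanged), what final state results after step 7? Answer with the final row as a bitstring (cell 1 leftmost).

0010000001

(re-executing steps 2..7 under rule 22; state before step 2: 0000001101)
step 2: 1000010001
step 3: 0100111010
step 4: 1111000011
step 5: 0000100100
step 6: 0001111110
step 7: 0010000001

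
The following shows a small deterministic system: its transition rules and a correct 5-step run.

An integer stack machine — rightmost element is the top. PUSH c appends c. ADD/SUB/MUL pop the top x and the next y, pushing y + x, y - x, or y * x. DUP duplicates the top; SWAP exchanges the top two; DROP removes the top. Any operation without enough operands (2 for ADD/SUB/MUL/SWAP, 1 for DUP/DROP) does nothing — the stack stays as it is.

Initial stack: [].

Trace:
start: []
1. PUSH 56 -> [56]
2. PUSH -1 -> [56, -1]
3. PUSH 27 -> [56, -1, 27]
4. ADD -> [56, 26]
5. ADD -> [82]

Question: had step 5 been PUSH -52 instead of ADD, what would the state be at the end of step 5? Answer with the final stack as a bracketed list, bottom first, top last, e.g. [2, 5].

(re-executing from step 5 with the substitution; state before step 5: [56, 26])
5. PUSH -52 -> [56, 26, -52]

[56, 26, -52]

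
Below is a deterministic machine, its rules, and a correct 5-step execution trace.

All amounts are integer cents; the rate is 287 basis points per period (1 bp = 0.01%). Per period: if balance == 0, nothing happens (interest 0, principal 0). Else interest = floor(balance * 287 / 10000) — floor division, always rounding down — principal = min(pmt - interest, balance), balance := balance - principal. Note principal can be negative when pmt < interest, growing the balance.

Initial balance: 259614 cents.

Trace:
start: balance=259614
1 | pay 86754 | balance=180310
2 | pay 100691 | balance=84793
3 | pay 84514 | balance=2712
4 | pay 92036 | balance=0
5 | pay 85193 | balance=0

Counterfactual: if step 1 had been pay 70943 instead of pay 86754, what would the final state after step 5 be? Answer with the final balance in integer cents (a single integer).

(re-executing from step 1 with the substitution; state before step 1: balance=259614)
1 | pay 70943 | balance=196121
2 | pay 100691 | balance=101058
3 | pay 84514 | balance=19444
4 | pay 92036 | balance=0
5 | pay 85193 | balance=0

0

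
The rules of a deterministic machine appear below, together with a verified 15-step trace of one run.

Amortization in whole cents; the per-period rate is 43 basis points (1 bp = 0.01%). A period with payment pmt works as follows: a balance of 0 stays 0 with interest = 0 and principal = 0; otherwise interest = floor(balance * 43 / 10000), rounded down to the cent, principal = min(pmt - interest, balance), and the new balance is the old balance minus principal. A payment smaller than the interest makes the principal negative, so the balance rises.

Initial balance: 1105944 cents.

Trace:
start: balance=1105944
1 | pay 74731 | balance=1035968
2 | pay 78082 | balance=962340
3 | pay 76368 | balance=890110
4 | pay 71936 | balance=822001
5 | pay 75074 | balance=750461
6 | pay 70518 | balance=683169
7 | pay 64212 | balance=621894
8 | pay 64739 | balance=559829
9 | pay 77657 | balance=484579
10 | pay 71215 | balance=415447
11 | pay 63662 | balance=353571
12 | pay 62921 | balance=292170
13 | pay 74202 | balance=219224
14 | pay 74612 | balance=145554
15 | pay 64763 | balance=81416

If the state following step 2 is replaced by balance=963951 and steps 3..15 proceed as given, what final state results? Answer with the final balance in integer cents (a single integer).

state after step 2 := balance=963951
3 | pay 76368 | balance=891727
4 | pay 71936 | balance=823625
5 | pay 75074 | balance=752092
6 | pay 70518 | balance=684807
7 | pay 64212 | balance=623539
8 | pay 64739 | balance=561481
9 | pay 77657 | balance=486238
10 | pay 71215 | balance=417113
11 | pay 63662 | balance=355244
12 | pay 62921 | balance=293850
13 | pay 74202 | balance=220911
14 | pay 74612 | balance=147248
15 | pay 64763 | balance=83118

83118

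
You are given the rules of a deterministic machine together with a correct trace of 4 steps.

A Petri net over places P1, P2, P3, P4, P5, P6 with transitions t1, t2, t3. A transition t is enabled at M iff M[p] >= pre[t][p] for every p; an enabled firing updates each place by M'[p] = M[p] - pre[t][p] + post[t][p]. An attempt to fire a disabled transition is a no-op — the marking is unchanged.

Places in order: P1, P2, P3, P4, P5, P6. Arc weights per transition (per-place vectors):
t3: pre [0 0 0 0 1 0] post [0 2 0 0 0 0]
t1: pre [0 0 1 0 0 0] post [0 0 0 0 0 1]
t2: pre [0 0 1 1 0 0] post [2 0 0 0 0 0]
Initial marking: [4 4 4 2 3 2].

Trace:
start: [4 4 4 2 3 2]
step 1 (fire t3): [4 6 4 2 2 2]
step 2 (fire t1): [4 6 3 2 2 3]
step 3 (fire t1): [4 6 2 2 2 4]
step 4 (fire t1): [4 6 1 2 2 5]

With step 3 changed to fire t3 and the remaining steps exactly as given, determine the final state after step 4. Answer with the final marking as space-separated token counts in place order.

4 8 2 2 1 4

(re-executing from step 3 with the substitution; state before step 3: [4 6 3 2 2 3])
step 3 (fire t3): [4 8 3 2 1 3]
step 4 (fire t1): [4 8 2 2 1 4]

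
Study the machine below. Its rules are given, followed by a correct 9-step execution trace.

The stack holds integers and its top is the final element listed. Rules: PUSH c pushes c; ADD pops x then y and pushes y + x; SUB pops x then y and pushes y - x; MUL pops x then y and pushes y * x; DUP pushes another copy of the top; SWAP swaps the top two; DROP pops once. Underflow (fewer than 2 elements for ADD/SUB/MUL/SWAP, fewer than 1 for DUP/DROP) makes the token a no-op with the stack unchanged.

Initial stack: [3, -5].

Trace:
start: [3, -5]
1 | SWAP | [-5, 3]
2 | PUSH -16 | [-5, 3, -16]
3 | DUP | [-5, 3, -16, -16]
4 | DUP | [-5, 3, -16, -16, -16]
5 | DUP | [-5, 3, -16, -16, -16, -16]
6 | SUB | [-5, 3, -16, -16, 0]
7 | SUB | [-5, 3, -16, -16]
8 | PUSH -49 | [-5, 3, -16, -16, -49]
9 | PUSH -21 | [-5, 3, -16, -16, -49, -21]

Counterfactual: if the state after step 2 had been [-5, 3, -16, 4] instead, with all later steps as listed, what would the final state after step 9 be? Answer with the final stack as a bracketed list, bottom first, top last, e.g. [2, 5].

state after step 2 := [-5, 3, -16, 4]
3 | DUP | [-5, 3, -16, 4, 4]
4 | DUP | [-5, 3, -16, 4, 4, 4]
5 | DUP | [-5, 3, -16, 4, 4, 4, 4]
6 | SUB | [-5, 3, -16, 4, 4, 0]
7 | SUB | [-5, 3, -16, 4, 4]
8 | PUSH -49 | [-5, 3, -16, 4, 4, -49]
9 | PUSH -21 | [-5, 3, -16, 4, 4, -49, -21]

[-5, 3, -16, 4, 4, -49, -21]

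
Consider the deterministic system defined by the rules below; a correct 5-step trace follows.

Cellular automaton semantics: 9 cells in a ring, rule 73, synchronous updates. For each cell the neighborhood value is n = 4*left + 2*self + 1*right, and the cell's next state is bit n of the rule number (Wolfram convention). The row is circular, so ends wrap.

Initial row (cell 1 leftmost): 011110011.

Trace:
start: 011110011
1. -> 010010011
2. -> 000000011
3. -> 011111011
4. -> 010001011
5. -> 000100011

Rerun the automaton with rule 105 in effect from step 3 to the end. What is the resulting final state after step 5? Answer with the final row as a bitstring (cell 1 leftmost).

010101000

(re-executing steps 3..5 under rule 105; state before step 3: 000000011)
3. -> 011111011
4. -> 110001111
5. -> 010101000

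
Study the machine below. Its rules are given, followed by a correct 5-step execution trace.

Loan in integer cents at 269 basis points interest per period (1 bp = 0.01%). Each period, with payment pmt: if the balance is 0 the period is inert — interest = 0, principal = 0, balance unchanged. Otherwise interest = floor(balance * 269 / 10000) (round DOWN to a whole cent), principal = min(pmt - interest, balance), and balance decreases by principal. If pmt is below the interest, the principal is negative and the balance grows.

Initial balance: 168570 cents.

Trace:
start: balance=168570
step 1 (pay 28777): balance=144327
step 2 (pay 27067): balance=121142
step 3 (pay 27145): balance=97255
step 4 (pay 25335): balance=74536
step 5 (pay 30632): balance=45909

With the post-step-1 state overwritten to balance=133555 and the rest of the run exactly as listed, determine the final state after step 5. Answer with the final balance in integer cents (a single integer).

state after step 1 := balance=133555
step 2 (pay 27067): balance=110080
step 3 (pay 27145): balance=85896
step 4 (pay 25335): balance=62871
step 5 (pay 30632): balance=33930

33930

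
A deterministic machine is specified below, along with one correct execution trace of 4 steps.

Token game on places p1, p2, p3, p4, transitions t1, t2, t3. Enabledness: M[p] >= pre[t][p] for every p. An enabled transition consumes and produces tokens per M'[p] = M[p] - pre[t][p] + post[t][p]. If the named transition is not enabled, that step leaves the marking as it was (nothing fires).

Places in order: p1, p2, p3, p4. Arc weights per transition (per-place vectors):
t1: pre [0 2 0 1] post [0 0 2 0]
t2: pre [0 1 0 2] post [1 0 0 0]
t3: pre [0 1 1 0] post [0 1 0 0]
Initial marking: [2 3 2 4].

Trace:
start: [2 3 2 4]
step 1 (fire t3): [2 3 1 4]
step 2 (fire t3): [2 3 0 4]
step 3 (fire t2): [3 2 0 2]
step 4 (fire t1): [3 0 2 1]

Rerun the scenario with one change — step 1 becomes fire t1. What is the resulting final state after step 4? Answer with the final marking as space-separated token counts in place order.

3 0 3 1

(re-executing from step 1 with the substitution; state before step 1: [2 3 2 4])
step 1 (fire t1): [2 1 4 3]
step 2 (fire t3): [2 1 3 3]
step 3 (fire t2): [3 0 3 1]
step 4 (fire t1): [3 0 3 1]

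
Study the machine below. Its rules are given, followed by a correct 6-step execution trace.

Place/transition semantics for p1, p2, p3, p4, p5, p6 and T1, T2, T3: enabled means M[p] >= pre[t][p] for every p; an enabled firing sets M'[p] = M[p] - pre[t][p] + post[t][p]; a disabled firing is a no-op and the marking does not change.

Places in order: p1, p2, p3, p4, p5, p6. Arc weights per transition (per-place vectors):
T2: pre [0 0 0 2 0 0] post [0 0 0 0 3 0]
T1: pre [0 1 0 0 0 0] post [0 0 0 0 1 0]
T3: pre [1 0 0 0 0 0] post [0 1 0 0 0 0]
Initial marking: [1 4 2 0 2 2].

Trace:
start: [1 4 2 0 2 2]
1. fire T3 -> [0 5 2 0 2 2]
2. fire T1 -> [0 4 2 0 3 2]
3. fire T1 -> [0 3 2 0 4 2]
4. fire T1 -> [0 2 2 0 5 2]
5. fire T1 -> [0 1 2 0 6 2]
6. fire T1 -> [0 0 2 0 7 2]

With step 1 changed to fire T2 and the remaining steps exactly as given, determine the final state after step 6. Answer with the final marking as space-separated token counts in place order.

1 0 2 0 6 2

(re-executing from step 1 with the substitution; state before step 1: [1 4 2 0 2 2])
1. fire T2 -> [1 4 2 0 2 2]
2. fire T1 -> [1 3 2 0 3 2]
3. fire T1 -> [1 2 2 0 4 2]
4. fire T1 -> [1 1 2 0 5 2]
5. fire T1 -> [1 0 2 0 6 2]
6. fire T1 -> [1 0 2 0 6 2]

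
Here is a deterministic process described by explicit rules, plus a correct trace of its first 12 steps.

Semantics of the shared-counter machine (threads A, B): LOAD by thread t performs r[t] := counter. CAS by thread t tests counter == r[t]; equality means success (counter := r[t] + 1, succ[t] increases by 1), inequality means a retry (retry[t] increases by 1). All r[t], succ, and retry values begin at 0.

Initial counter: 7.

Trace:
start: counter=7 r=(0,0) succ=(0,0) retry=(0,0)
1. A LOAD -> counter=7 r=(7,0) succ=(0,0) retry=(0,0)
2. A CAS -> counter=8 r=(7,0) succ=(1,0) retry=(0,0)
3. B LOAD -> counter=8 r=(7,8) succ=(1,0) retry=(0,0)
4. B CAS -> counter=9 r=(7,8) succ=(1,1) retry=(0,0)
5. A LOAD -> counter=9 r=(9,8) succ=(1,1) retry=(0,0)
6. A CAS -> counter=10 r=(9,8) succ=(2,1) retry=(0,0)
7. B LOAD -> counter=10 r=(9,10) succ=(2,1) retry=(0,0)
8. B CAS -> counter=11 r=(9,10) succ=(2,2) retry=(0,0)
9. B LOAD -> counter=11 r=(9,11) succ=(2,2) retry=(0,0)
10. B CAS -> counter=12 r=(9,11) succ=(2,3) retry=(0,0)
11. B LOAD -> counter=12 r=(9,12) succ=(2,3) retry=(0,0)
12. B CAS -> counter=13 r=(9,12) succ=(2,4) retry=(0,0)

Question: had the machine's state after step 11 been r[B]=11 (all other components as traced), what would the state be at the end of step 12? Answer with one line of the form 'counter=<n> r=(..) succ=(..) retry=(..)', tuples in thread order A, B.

counter=12 r=(9,11) succ=(2,3) retry=(0,1)

state after step 11 := counter=12 r=(9,11) succ=(2,3) retry=(0,0)
12. B CAS -> counter=12 r=(9,11) succ=(2,3) retry=(0,1)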